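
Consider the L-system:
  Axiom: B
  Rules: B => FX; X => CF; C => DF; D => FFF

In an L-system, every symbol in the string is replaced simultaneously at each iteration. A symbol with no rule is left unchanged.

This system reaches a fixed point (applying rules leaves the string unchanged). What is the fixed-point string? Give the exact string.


Answer: FFFFFF

Derivation:
Step 0: B
Step 1: FX
Step 2: FCF
Step 3: FDFF
Step 4: FFFFFF
Step 5: FFFFFF  (unchanged — fixed point at step 4)


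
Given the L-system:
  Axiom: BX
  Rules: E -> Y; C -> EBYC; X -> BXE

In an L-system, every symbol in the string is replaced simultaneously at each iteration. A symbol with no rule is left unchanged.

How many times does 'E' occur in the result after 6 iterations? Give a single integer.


Step 0: BX  (0 'E')
Step 1: BBXE  (1 'E')
Step 2: BBBXEY  (1 'E')
Step 3: BBBBXEYY  (1 'E')
Step 4: BBBBBXEYYY  (1 'E')
Step 5: BBBBBBXEYYYY  (1 'E')
Step 6: BBBBBBBXEYYYYY  (1 'E')

Answer: 1


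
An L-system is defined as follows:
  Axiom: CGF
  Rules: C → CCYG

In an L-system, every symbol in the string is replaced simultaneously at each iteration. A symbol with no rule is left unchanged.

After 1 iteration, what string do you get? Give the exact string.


Answer: CCYGGF

Derivation:
Step 0: CGF
Step 1: CCYGGF


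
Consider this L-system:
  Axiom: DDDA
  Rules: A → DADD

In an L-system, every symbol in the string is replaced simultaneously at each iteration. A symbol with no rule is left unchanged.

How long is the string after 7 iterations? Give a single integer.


Step 0: length = 4
Step 1: length = 7
Step 2: length = 10
Step 3: length = 13
Step 4: length = 16
Step 5: length = 19
Step 6: length = 22
Step 7: length = 25

Answer: 25


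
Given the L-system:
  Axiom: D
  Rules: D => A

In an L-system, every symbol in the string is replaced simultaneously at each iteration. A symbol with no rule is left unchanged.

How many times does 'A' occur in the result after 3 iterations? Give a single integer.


Step 0: D  (0 'A')
Step 1: A  (1 'A')
Step 2: A  (1 'A')
Step 3: A  (1 'A')

Answer: 1


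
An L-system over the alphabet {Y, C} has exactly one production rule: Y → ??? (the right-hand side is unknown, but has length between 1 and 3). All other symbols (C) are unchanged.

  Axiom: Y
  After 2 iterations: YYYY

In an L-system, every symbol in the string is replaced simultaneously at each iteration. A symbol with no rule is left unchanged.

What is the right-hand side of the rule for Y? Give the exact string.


Trying Y → YY:
  Step 0: Y
  Step 1: YY
  Step 2: YYYY
Matches the given result.

Answer: YY


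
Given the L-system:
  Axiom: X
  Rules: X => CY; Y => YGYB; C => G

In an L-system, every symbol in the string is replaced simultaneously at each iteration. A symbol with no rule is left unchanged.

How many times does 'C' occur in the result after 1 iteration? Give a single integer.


Step 0: X  (0 'C')
Step 1: CY  (1 'C')

Answer: 1


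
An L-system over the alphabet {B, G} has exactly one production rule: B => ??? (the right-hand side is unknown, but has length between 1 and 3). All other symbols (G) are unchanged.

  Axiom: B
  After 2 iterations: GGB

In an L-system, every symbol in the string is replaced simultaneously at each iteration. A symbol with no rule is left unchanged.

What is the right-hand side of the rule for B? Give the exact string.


Answer: GB

Derivation:
Trying B => GB:
  Step 0: B
  Step 1: GB
  Step 2: GGB
Matches the given result.


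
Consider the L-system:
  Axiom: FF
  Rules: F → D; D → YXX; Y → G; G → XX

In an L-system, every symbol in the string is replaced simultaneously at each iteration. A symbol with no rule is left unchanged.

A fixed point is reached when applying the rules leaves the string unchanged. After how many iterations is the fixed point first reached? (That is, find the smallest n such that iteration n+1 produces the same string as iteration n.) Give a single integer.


Answer: 4

Derivation:
Step 0: FF
Step 1: DD
Step 2: YXXYXX
Step 3: GXXGXX
Step 4: XXXXXXXX
Step 5: XXXXXXXX  (unchanged — fixed point at step 4)


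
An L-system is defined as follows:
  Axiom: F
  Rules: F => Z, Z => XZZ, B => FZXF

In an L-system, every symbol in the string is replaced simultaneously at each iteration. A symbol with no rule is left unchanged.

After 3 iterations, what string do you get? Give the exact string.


Answer: XXZZXZZ

Derivation:
Step 0: F
Step 1: Z
Step 2: XZZ
Step 3: XXZZXZZ


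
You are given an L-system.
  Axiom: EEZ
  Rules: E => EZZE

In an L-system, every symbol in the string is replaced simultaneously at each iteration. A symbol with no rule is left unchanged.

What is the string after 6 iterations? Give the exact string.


Step 0: EEZ
Step 1: EZZEEZZEZ
Step 2: EZZEZZEZZEEZZEZZEZZEZ
Step 3: EZZEZZEZZEZZEZZEZZEZZEEZZEZZEZZEZZEZZEZZEZZEZ
Step 4: EZZEZZEZZEZZEZZEZZEZZEZZEZZEZZEZZEZZEZZEZZEZZEEZZEZZEZZEZZEZZEZZEZZEZZEZZEZZEZZEZZEZZEZZEZZEZ
Step 5: EZZEZZEZZEZZEZZEZZEZZEZZEZZEZZEZZEZZEZZEZZEZZEZZEZZEZZEZZEZZEZZEZZEZZEZZEZZEZZEZZEZZEZZEZZEZZEEZZEZZEZZEZZEZZEZZEZZEZZEZZEZZEZZEZZEZZEZZEZZEZZEZZEZZEZZEZZEZZEZZEZZEZZEZZEZZEZZEZZEZZEZZEZZEZ
Step 6: EZZEZZEZZEZZEZZEZZEZZEZZEZZEZZEZZEZZEZZEZZEZZEZZEZZEZZEZZEZZEZZEZZEZZEZZEZZEZZEZZEZZEZZEZZEZZEZZEZZEZZEZZEZZEZZEZZEZZEZZEZZEZZEZZEZZEZZEZZEZZEZZEZZEZZEZZEZZEZZEZZEZZEZZEZZEZZEZZEZZEZZEZZEZZEEZZEZZEZZEZZEZZEZZEZZEZZEZZEZZEZZEZZEZZEZZEZZEZZEZZEZZEZZEZZEZZEZZEZZEZZEZZEZZEZZEZZEZZEZZEZZEZZEZZEZZEZZEZZEZZEZZEZZEZZEZZEZZEZZEZZEZZEZZEZZEZZEZZEZZEZZEZZEZZEZZEZZEZZEZZEZZEZZEZZEZZEZZEZZEZ

Answer: EZZEZZEZZEZZEZZEZZEZZEZZEZZEZZEZZEZZEZZEZZEZZEZZEZZEZZEZZEZZEZZEZZEZZEZZEZZEZZEZZEZZEZZEZZEZZEZZEZZEZZEZZEZZEZZEZZEZZEZZEZZEZZEZZEZZEZZEZZEZZEZZEZZEZZEZZEZZEZZEZZEZZEZZEZZEZZEZZEZZEZZEZZEZZEEZZEZZEZZEZZEZZEZZEZZEZZEZZEZZEZZEZZEZZEZZEZZEZZEZZEZZEZZEZZEZZEZZEZZEZZEZZEZZEZZEZZEZZEZZEZZEZZEZZEZZEZZEZZEZZEZZEZZEZZEZZEZZEZZEZZEZZEZZEZZEZZEZZEZZEZZEZZEZZEZZEZZEZZEZZEZZEZZEZZEZZEZZEZZEZ


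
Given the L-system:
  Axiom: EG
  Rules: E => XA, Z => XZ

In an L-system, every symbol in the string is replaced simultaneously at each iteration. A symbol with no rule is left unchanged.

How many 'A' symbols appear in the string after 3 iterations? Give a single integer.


Step 0: EG  (0 'A')
Step 1: XAG  (1 'A')
Step 2: XAG  (1 'A')
Step 3: XAG  (1 'A')

Answer: 1


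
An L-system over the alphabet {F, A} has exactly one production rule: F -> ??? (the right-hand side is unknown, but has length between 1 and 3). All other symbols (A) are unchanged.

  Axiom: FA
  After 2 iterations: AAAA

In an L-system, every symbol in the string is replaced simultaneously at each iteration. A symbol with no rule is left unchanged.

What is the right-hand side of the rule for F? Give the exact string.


Answer: AAA

Derivation:
Trying F -> AAA:
  Step 0: FA
  Step 1: AAAA
  Step 2: AAAA
Matches the given result.


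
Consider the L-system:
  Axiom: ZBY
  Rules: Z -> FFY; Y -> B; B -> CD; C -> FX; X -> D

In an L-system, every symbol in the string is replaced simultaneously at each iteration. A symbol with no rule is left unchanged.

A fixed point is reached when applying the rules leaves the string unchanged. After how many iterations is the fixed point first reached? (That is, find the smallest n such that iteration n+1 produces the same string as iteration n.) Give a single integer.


Step 0: ZBY
Step 1: FFYCDB
Step 2: FFBFXDCD
Step 3: FFCDFDDFXD
Step 4: FFFXDFDDFDD
Step 5: FFFDDFDDFDD
Step 6: FFFDDFDDFDD  (unchanged — fixed point at step 5)

Answer: 5


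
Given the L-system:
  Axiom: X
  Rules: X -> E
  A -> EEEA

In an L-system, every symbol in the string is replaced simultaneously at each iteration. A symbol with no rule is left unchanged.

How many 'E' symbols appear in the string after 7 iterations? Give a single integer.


Answer: 1

Derivation:
Step 0: X  (0 'E')
Step 1: E  (1 'E')
Step 2: E  (1 'E')
Step 3: E  (1 'E')
Step 4: E  (1 'E')
Step 5: E  (1 'E')
Step 6: E  (1 'E')
Step 7: E  (1 'E')


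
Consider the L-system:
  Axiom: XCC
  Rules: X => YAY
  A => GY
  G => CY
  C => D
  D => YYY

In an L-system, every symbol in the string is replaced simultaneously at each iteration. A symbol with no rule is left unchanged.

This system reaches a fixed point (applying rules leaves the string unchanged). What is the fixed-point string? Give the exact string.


Answer: YYYYYYYYYYYYY

Derivation:
Step 0: XCC
Step 1: YAYDD
Step 2: YGYYYYYYYY
Step 3: YCYYYYYYYYY
Step 4: YDYYYYYYYYY
Step 5: YYYYYYYYYYYYY
Step 6: YYYYYYYYYYYYY  (unchanged — fixed point at step 5)


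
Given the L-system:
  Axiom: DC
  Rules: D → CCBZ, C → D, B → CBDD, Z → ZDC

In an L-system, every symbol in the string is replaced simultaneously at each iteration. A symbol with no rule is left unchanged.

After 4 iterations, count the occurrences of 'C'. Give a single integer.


Step 0: DC  (1 'C')
Step 1: CCBZD  (2 'C')
Step 2: DDCBDDZDCCCBZ  (4 'C')
Step 3: CCBZCCBZDCBDDCCBZCCBZZDCCCBZDDDCBDDZDC  (14 'C')
Step 4: DDCBDDZDCDDCBDDZDCCCBZDCBDDCCBZCCBZDDCBDDZDCDDCBDDZDCZDCCCBZDDDCBDDZDCCCBZCCBZCCBZDCBDDCCBZCCBZZDCCCBZD  (34 'C')

Answer: 34


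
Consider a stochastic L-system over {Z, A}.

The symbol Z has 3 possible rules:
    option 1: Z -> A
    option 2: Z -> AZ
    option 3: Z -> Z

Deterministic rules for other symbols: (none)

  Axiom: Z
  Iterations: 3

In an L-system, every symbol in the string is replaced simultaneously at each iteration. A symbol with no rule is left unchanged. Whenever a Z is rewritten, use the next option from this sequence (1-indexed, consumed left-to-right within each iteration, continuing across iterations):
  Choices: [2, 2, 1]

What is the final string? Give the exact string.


Answer: AAA

Derivation:
Step 0: Z
Step 1: AZ  (used choices [2])
Step 2: AAZ  (used choices [2])
Step 3: AAA  (used choices [1])


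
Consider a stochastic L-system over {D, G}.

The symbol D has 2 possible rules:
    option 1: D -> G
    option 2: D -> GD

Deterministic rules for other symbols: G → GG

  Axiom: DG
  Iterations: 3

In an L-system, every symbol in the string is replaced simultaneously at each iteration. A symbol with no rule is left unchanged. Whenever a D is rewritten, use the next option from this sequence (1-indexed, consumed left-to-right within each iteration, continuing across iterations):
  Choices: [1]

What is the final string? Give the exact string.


Step 0: DG
Step 1: GGG  (used choices [1])
Step 2: GGGGGG  (used choices [])
Step 3: GGGGGGGGGGGG  (used choices [])

Answer: GGGGGGGGGGGG


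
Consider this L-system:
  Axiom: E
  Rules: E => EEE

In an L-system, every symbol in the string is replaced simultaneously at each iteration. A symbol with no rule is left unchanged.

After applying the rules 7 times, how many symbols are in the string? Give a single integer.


Step 0: length = 1
Step 1: length = 3
Step 2: length = 9
Step 3: length = 27
Step 4: length = 81
Step 5: length = 243
Step 6: length = 729
Step 7: length = 2187

Answer: 2187


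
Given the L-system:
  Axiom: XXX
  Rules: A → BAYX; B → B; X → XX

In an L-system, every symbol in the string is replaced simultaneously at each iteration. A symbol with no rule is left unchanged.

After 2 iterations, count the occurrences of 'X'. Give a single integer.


Answer: 12

Derivation:
Step 0: XXX  (3 'X')
Step 1: XXXXXX  (6 'X')
Step 2: XXXXXXXXXXXX  (12 'X')


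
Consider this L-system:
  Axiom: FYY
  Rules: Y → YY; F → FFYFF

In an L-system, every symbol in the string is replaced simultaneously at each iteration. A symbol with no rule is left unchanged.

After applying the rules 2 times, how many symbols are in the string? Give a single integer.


Step 0: length = 3
Step 1: length = 9
Step 2: length = 30

Answer: 30


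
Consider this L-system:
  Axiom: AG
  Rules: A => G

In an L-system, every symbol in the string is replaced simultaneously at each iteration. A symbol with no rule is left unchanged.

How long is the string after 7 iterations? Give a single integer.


Answer: 2

Derivation:
Step 0: length = 2
Step 1: length = 2
Step 2: length = 2
Step 3: length = 2
Step 4: length = 2
Step 5: length = 2
Step 6: length = 2
Step 7: length = 2


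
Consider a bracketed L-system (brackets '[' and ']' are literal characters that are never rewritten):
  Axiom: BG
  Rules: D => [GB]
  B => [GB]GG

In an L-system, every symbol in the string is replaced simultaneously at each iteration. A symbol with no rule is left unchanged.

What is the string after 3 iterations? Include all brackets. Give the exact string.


Step 0: BG
Step 1: [GB]GGG
Step 2: [G[GB]GG]GGG
Step 3: [G[G[GB]GG]GG]GGG

Answer: [G[G[GB]GG]GG]GGG


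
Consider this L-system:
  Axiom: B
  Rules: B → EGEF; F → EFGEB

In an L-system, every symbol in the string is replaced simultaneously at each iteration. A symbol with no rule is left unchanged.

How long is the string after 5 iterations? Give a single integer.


Answer: 44

Derivation:
Step 0: length = 1
Step 1: length = 4
Step 2: length = 8
Step 3: length = 15
Step 4: length = 26
Step 5: length = 44


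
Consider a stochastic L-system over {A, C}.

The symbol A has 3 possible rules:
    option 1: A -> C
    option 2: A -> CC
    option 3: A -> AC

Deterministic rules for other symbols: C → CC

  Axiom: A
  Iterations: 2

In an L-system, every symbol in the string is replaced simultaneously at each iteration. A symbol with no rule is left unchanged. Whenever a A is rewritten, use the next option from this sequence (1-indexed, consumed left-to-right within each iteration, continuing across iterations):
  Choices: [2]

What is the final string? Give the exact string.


Step 0: A
Step 1: CC  (used choices [2])
Step 2: CCCC  (used choices [])

Answer: CCCC


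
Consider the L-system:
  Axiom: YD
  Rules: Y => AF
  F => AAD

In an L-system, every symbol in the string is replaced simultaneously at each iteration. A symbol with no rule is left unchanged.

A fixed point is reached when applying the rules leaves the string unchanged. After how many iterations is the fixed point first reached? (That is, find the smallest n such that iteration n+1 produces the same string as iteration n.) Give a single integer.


Answer: 2

Derivation:
Step 0: YD
Step 1: AFD
Step 2: AAADD
Step 3: AAADD  (unchanged — fixed point at step 2)


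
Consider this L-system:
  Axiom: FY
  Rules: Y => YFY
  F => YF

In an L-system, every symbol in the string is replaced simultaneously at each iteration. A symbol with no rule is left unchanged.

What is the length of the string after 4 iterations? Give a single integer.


Step 0: length = 2
Step 1: length = 5
Step 2: length = 13
Step 3: length = 34
Step 4: length = 89

Answer: 89


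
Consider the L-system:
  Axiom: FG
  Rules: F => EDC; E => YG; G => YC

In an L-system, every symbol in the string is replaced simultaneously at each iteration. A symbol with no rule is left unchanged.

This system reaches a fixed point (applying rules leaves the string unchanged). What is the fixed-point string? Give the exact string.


Step 0: FG
Step 1: EDCYC
Step 2: YGDCYC
Step 3: YYCDCYC
Step 4: YYCDCYC  (unchanged — fixed point at step 3)

Answer: YYCDCYC


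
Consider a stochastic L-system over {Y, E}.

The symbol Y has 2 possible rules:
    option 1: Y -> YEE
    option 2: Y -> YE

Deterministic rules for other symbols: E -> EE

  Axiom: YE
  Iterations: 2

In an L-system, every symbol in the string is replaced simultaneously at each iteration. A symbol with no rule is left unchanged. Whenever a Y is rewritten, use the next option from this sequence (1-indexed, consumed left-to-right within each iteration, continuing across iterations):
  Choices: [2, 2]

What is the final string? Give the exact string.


Answer: YEEEEEEE

Derivation:
Step 0: YE
Step 1: YEEE  (used choices [2])
Step 2: YEEEEEEE  (used choices [2])


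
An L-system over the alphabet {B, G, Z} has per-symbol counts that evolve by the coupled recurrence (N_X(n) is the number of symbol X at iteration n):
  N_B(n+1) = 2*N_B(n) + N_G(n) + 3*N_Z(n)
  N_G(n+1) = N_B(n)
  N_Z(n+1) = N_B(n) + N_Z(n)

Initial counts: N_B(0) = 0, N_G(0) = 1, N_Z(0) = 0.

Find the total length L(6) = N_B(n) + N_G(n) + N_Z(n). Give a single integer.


Step 0: N_B=0, N_G=1, N_Z=0, L=1
Step 1: N_B=1, N_G=0, N_Z=0, L=1
Step 2: N_B=2, N_G=1, N_Z=1, L=4
Step 3: N_B=8, N_G=2, N_Z=3, L=13
Step 4: N_B=27, N_G=8, N_Z=11, L=46
Step 5: N_B=95, N_G=27, N_Z=38, L=160
Step 6: N_B=331, N_G=95, N_Z=133, L=559

Answer: 559


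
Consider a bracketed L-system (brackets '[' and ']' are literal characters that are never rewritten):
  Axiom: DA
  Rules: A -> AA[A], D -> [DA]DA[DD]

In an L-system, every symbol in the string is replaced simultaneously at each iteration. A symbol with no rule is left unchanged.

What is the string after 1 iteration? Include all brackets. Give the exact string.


Step 0: DA
Step 1: [DA]DA[DD]AA[A]

Answer: [DA]DA[DD]AA[A]


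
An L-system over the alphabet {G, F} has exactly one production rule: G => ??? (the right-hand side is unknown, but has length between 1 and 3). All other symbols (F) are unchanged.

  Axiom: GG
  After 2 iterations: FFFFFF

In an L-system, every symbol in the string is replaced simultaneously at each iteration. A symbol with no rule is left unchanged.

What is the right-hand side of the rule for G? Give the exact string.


Answer: FFF

Derivation:
Trying G => FFF:
  Step 0: GG
  Step 1: FFFFFF
  Step 2: FFFFFF
Matches the given result.


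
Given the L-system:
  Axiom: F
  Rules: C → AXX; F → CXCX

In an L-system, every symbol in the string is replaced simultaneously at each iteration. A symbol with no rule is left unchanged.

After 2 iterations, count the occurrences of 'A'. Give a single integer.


Answer: 2

Derivation:
Step 0: F  (0 'A')
Step 1: CXCX  (0 'A')
Step 2: AXXXAXXX  (2 'A')


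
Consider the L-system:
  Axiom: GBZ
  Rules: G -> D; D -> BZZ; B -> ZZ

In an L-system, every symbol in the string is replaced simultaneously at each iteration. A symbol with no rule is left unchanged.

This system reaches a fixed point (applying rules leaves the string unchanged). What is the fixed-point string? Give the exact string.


Answer: ZZZZZZZ

Derivation:
Step 0: GBZ
Step 1: DZZZ
Step 2: BZZZZZ
Step 3: ZZZZZZZ
Step 4: ZZZZZZZ  (unchanged — fixed point at step 3)


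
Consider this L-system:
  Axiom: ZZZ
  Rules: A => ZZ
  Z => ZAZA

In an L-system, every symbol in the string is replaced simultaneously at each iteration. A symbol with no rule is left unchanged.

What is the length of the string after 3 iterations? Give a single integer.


Answer: 120

Derivation:
Step 0: length = 3
Step 1: length = 12
Step 2: length = 36
Step 3: length = 120


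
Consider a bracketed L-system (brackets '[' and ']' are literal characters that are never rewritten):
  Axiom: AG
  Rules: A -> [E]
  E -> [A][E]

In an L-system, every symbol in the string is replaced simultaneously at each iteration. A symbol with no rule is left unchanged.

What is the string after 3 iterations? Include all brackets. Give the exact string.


Step 0: AG
Step 1: [E]G
Step 2: [[A][E]]G
Step 3: [[[E]][[A][E]]]G

Answer: [[[E]][[A][E]]]G


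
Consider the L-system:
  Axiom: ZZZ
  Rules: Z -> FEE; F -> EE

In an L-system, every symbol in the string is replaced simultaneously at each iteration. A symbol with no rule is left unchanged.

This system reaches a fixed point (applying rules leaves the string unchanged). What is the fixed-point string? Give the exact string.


Answer: EEEEEEEEEEEE

Derivation:
Step 0: ZZZ
Step 1: FEEFEEFEE
Step 2: EEEEEEEEEEEE
Step 3: EEEEEEEEEEEE  (unchanged — fixed point at step 2)


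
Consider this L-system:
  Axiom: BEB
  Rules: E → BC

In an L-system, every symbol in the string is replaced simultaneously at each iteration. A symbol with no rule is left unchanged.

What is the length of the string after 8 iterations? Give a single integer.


Answer: 4

Derivation:
Step 0: length = 3
Step 1: length = 4
Step 2: length = 4
Step 3: length = 4
Step 4: length = 4
Step 5: length = 4
Step 6: length = 4
Step 7: length = 4
Step 8: length = 4


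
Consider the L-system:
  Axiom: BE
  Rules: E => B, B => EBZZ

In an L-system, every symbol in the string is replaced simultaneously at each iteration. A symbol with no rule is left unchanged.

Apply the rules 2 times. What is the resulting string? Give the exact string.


Answer: BEBZZZZEBZZ

Derivation:
Step 0: BE
Step 1: EBZZB
Step 2: BEBZZZZEBZZ


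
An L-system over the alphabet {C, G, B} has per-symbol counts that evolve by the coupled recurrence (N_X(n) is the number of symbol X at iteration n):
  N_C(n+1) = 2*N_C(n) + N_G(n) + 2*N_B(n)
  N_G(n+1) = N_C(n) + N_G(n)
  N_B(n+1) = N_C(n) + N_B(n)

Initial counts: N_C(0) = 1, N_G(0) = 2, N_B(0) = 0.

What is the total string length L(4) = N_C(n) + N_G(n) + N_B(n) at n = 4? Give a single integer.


Step 0: N_C=1, N_G=2, N_B=0, L=3
Step 1: N_C=4, N_G=3, N_B=1, L=8
Step 2: N_C=13, N_G=7, N_B=5, L=25
Step 3: N_C=43, N_G=20, N_B=18, L=81
Step 4: N_C=142, N_G=63, N_B=61, L=266

Answer: 266


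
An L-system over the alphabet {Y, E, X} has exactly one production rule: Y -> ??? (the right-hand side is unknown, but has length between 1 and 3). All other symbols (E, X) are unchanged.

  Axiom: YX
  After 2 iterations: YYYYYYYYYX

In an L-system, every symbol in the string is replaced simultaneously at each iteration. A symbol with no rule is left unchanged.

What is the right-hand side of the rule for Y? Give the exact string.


Answer: YYY

Derivation:
Trying Y -> YYY:
  Step 0: YX
  Step 1: YYYX
  Step 2: YYYYYYYYYX
Matches the given result.


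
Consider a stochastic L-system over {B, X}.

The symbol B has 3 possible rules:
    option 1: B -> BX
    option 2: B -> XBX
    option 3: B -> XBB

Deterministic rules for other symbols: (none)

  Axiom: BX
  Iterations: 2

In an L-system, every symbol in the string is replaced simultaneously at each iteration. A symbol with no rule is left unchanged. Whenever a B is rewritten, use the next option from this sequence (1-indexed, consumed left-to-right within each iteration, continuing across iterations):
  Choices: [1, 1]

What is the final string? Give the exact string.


Answer: BXXX

Derivation:
Step 0: BX
Step 1: BXX  (used choices [1])
Step 2: BXXX  (used choices [1])


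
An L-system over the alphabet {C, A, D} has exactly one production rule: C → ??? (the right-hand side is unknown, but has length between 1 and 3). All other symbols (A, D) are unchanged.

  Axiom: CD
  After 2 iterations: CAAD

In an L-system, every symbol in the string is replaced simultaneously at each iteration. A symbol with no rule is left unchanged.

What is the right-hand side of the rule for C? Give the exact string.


Answer: CA

Derivation:
Trying C → CA:
  Step 0: CD
  Step 1: CAD
  Step 2: CAAD
Matches the given result.


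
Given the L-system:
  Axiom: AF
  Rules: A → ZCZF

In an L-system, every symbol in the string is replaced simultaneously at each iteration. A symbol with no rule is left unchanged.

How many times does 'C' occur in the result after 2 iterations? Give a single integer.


Answer: 1

Derivation:
Step 0: AF  (0 'C')
Step 1: ZCZFF  (1 'C')
Step 2: ZCZFF  (1 'C')


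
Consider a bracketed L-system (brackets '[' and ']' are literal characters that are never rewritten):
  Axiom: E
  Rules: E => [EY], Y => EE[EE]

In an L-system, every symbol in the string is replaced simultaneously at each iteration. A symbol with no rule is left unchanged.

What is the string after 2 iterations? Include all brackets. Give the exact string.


Step 0: E
Step 1: [EY]
Step 2: [[EY]EE[EE]]

Answer: [[EY]EE[EE]]


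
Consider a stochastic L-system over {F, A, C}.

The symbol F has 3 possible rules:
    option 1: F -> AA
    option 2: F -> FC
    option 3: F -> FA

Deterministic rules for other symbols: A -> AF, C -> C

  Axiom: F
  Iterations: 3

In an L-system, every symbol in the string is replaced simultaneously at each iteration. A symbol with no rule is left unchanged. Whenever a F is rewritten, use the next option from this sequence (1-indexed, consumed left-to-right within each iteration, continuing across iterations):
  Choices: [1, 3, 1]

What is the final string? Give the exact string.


Step 0: F
Step 1: AA  (used choices [1])
Step 2: AFAF  (used choices [])
Step 3: AFFAAFAA  (used choices [3, 1])

Answer: AFFAAFAA


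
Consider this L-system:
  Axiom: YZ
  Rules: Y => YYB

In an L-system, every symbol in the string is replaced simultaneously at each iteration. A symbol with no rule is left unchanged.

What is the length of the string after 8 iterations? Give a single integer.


Step 0: length = 2
Step 1: length = 4
Step 2: length = 8
Step 3: length = 16
Step 4: length = 32
Step 5: length = 64
Step 6: length = 128
Step 7: length = 256
Step 8: length = 512

Answer: 512


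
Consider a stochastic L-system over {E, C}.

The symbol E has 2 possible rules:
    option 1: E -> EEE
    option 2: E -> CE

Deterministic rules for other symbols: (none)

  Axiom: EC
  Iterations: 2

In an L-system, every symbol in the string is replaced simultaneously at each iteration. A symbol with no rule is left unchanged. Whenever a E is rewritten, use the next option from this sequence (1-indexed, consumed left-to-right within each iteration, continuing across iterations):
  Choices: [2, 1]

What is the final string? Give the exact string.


Step 0: EC
Step 1: CEC  (used choices [2])
Step 2: CEEEC  (used choices [1])

Answer: CEEEC


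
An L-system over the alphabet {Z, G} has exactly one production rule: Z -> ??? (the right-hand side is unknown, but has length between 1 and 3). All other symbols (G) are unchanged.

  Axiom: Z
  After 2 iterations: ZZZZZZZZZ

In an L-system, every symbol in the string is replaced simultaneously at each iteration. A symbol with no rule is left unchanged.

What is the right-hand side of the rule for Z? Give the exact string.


Answer: ZZZ

Derivation:
Trying Z -> ZZZ:
  Step 0: Z
  Step 1: ZZZ
  Step 2: ZZZZZZZZZ
Matches the given result.


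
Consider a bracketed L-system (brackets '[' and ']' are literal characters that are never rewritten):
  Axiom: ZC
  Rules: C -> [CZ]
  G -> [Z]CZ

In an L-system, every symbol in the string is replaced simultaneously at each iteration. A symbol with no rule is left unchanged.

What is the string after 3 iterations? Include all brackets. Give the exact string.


Step 0: ZC
Step 1: Z[CZ]
Step 2: Z[[CZ]Z]
Step 3: Z[[[CZ]Z]Z]

Answer: Z[[[CZ]Z]Z]


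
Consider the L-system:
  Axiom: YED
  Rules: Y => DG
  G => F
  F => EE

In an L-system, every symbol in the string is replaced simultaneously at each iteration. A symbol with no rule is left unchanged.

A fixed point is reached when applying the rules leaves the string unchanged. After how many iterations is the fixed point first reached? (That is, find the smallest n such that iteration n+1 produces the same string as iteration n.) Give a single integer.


Step 0: YED
Step 1: DGED
Step 2: DFED
Step 3: DEEED
Step 4: DEEED  (unchanged — fixed point at step 3)

Answer: 3


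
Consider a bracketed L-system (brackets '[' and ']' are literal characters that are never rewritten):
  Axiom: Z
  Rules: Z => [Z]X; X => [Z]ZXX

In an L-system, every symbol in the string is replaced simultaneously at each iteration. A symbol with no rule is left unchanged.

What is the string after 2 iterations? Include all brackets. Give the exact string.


Answer: [[Z]X][Z]ZXX

Derivation:
Step 0: Z
Step 1: [Z]X
Step 2: [[Z]X][Z]ZXX


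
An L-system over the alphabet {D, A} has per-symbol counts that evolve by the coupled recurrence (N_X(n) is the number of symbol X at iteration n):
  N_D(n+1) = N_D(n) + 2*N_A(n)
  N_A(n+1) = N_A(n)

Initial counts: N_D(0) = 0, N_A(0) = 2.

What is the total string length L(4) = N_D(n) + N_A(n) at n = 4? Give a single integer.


Step 0: N_D=0, N_A=2, L=2
Step 1: N_D=4, N_A=2, L=6
Step 2: N_D=8, N_A=2, L=10
Step 3: N_D=12, N_A=2, L=14
Step 4: N_D=16, N_A=2, L=18

Answer: 18


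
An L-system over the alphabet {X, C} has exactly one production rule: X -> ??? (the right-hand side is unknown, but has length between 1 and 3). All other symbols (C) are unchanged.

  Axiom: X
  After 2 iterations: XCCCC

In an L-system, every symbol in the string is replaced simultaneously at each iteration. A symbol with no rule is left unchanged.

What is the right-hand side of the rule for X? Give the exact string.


Answer: XCC

Derivation:
Trying X -> XCC:
  Step 0: X
  Step 1: XCC
  Step 2: XCCCC
Matches the given result.


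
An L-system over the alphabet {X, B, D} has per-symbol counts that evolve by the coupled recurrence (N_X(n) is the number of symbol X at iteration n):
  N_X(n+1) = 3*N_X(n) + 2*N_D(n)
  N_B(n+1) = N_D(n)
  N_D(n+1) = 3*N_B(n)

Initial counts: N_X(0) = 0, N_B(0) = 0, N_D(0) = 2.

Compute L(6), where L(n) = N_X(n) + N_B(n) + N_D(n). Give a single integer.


Step 0: N_X=0, N_B=0, N_D=2, L=2
Step 1: N_X=4, N_B=2, N_D=0, L=6
Step 2: N_X=12, N_B=0, N_D=6, L=18
Step 3: N_X=48, N_B=6, N_D=0, L=54
Step 4: N_X=144, N_B=0, N_D=18, L=162
Step 5: N_X=468, N_B=18, N_D=0, L=486
Step 6: N_X=1404, N_B=0, N_D=54, L=1458

Answer: 1458


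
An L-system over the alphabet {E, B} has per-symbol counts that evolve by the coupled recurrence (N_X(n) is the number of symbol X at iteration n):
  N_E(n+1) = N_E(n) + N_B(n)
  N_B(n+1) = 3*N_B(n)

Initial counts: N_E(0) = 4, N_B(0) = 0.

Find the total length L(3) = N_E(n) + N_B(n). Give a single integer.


Step 0: N_E=4, N_B=0, L=4
Step 1: N_E=4, N_B=0, L=4
Step 2: N_E=4, N_B=0, L=4
Step 3: N_E=4, N_B=0, L=4

Answer: 4


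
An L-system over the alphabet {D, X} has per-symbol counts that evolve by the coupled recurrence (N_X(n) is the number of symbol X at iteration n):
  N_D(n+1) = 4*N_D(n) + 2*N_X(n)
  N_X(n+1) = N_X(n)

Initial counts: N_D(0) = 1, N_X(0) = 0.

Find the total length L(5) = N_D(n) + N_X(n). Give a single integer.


Answer: 1024

Derivation:
Step 0: N_D=1, N_X=0, L=1
Step 1: N_D=4, N_X=0, L=4
Step 2: N_D=16, N_X=0, L=16
Step 3: N_D=64, N_X=0, L=64
Step 4: N_D=256, N_X=0, L=256
Step 5: N_D=1024, N_X=0, L=1024


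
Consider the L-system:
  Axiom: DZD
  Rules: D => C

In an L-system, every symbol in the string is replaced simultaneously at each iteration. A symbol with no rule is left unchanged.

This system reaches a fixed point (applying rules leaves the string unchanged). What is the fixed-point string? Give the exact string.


Answer: CZC

Derivation:
Step 0: DZD
Step 1: CZC
Step 2: CZC  (unchanged — fixed point at step 1)


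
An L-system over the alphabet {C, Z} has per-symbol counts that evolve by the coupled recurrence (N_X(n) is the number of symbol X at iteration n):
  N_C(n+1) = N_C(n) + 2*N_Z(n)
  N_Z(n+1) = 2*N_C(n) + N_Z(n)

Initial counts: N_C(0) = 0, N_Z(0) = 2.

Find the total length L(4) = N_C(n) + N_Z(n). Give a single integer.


Step 0: N_C=0, N_Z=2, L=2
Step 1: N_C=4, N_Z=2, L=6
Step 2: N_C=8, N_Z=10, L=18
Step 3: N_C=28, N_Z=26, L=54
Step 4: N_C=80, N_Z=82, L=162

Answer: 162


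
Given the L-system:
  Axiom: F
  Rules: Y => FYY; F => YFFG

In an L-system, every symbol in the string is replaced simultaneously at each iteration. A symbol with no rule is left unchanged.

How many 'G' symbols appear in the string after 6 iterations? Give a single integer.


Answer: 185

Derivation:
Step 0: length=1, 'G' count=0
Step 1: length=4, 'G' count=1
Step 2: length=12, 'G' count=3
Step 3: length=35, 'G' count=8
Step 4: length=103, 'G' count=22
Step 5: length=306, 'G' count=63
Step 6: length=914, 'G' count=185
Final string: FYYYFFGYFFGGYFFGFYYFYYYFFGFYYFYYYFFGFYYFYYFYYYFFGYFFGGFYYYFFGYFFGGGYFFGFYYFYYFYYYFFGYFFGGFYYYFFGYFFGGGGYFFGFYYFYYFYYYFFGYFFGGFYYYFFGYFFGGGFYYYFFGYFFGGYFFGFYYFYYYFFGFYYFYYFYYYFFGYFFGGYFFGFYYFYYYFFGFYYFYYYFFGFYYFYYFYYYFFGYFFGGFYYYFFGYFFGGGFYYYFFGYFFGGYFFGFYYFYYYFFGFYYFYYFYYYFFGYFFGGYFFGFYYFYYYFFGFYYFYYYFFGFYYFYYFYYYFFGYFFGGFYYYFFGYFFGGGFYYYFFGYFFGGYFFGFYYFYYYFFGFYYFYYFYYYFFGYFFGGYFFGFYYFYYYFFGFYYFYYFYYYFFGYFFGGYFFGFYYFYYYFFGFYYFYYYFFGFYYFYYFYYYFFGYFFGGFYYYFFGYFFGGGYFFGFYYFYYFYYYFFGYFFGGFYYYFFGYFFGGGGFYYYFFGYFFGGYFFGFYYFYYYFFGFYYFYYYFFGFYYFYYFYYYFFGYFFGGFYYYFFGYFFGGGYFFGFYYFYYFYYYFFGYFFGGFYYYFFGYFFGGGGGYFFGFYYFYYFYYYFFGYFFGGFYYYFFGYFFGGGFYYYFFGYFFGGYFFGFYYFYYYFFGFYYFYYFYYYFFGYFFGGYFFGFYYFYYYFFGFYYFYYFYYYFFGYFFGGYFFGFYYFYYYFFGFYYFYYYFFGFYYFYYFYYYFFGYFFGGFYYYFFGYFFGGGYFFGFYYFYYFYYYFFGYFFGGFYYYFFGYFFGGGGFYYYFFGYFFGGYFFGFYYFYYYFFGFYYFYYYFFGFYYFYYFYYYFFGYFFGGFYYYFFGYFFGGGYFFGFYYFYYFYYYFFGYFFGGFYYYFFGYFFGGGGGG


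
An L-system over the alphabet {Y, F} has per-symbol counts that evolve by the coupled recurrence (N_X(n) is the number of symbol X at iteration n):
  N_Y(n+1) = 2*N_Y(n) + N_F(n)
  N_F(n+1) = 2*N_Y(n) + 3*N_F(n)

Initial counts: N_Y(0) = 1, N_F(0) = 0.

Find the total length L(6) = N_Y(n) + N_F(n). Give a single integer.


Answer: 4096

Derivation:
Step 0: N_Y=1, N_F=0, L=1
Step 1: N_Y=2, N_F=2, L=4
Step 2: N_Y=6, N_F=10, L=16
Step 3: N_Y=22, N_F=42, L=64
Step 4: N_Y=86, N_F=170, L=256
Step 5: N_Y=342, N_F=682, L=1024
Step 6: N_Y=1366, N_F=2730, L=4096


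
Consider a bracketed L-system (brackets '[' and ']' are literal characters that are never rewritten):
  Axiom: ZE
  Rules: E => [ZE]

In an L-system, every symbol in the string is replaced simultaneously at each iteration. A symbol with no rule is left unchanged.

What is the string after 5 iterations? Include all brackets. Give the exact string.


Step 0: ZE
Step 1: Z[ZE]
Step 2: Z[Z[ZE]]
Step 3: Z[Z[Z[ZE]]]
Step 4: Z[Z[Z[Z[ZE]]]]
Step 5: Z[Z[Z[Z[Z[ZE]]]]]

Answer: Z[Z[Z[Z[Z[ZE]]]]]


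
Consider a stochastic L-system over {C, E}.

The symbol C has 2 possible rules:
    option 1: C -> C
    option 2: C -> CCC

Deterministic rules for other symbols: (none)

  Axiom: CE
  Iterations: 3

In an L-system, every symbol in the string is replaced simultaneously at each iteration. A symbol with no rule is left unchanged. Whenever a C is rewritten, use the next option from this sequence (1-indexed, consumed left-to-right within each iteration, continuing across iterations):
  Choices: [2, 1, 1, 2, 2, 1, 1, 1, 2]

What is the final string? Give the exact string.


Answer: CCCCCCCCCE

Derivation:
Step 0: CE
Step 1: CCCE  (used choices [2])
Step 2: CCCCCE  (used choices [1, 1, 2])
Step 3: CCCCCCCCCE  (used choices [2, 1, 1, 1, 2])


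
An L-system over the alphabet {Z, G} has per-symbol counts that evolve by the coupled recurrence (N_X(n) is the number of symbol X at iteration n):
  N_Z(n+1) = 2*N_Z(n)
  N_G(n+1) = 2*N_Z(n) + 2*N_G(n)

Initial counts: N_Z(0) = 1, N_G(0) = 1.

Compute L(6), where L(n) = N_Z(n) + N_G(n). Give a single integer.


Answer: 512

Derivation:
Step 0: N_Z=1, N_G=1, L=2
Step 1: N_Z=2, N_G=4, L=6
Step 2: N_Z=4, N_G=12, L=16
Step 3: N_Z=8, N_G=32, L=40
Step 4: N_Z=16, N_G=80, L=96
Step 5: N_Z=32, N_G=192, L=224
Step 6: N_Z=64, N_G=448, L=512


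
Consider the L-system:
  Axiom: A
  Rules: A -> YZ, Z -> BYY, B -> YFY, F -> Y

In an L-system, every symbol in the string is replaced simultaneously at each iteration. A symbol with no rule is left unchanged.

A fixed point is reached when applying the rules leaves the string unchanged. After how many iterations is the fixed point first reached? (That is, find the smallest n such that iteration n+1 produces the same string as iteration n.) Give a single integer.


Answer: 4

Derivation:
Step 0: A
Step 1: YZ
Step 2: YBYY
Step 3: YYFYYY
Step 4: YYYYYY
Step 5: YYYYYY  (unchanged — fixed point at step 4)


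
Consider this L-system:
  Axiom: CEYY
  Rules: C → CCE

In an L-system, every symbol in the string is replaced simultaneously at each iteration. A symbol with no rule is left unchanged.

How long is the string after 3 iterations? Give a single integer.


Answer: 18

Derivation:
Step 0: length = 4
Step 1: length = 6
Step 2: length = 10
Step 3: length = 18


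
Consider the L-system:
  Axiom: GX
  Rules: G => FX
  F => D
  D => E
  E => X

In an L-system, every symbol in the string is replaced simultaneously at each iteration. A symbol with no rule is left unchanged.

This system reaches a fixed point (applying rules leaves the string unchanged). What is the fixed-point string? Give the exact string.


Answer: XXX

Derivation:
Step 0: GX
Step 1: FXX
Step 2: DXX
Step 3: EXX
Step 4: XXX
Step 5: XXX  (unchanged — fixed point at step 4)


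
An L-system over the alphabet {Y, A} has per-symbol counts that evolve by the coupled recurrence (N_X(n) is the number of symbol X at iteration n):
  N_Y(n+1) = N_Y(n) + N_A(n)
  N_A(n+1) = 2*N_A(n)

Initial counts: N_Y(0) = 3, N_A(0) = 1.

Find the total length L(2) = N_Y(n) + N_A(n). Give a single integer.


Step 0: N_Y=3, N_A=1, L=4
Step 1: N_Y=4, N_A=2, L=6
Step 2: N_Y=6, N_A=4, L=10

Answer: 10


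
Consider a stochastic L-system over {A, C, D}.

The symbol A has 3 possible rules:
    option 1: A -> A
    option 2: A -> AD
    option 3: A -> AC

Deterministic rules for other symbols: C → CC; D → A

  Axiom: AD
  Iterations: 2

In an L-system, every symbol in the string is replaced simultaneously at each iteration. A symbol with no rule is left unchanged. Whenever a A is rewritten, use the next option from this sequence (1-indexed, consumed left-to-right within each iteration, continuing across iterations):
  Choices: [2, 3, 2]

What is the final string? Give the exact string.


Step 0: AD
Step 1: ADA  (used choices [2])
Step 2: ACAAD  (used choices [3, 2])

Answer: ACAAD


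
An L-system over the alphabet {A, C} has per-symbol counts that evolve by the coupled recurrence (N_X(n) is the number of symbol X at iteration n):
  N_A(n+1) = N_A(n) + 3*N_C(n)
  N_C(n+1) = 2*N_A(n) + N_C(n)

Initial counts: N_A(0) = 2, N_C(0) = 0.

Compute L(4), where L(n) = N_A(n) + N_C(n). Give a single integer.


Step 0: N_A=2, N_C=0, L=2
Step 1: N_A=2, N_C=4, L=6
Step 2: N_A=14, N_C=8, L=22
Step 3: N_A=38, N_C=36, L=74
Step 4: N_A=146, N_C=112, L=258

Answer: 258


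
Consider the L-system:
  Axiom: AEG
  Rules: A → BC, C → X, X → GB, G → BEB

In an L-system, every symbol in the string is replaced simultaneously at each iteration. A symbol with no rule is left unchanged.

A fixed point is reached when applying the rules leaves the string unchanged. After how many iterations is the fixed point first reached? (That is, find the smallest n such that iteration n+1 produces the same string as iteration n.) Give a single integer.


Answer: 4

Derivation:
Step 0: AEG
Step 1: BCEBEB
Step 2: BXEBEB
Step 3: BGBEBEB
Step 4: BBEBBEBEB
Step 5: BBEBBEBEB  (unchanged — fixed point at step 4)


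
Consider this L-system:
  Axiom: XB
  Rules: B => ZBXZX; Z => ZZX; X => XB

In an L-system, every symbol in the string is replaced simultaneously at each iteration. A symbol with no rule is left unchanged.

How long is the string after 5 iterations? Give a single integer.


Step 0: length = 2
Step 1: length = 7
Step 2: length = 22
Step 3: length = 67
Step 4: length = 202
Step 5: length = 607

Answer: 607


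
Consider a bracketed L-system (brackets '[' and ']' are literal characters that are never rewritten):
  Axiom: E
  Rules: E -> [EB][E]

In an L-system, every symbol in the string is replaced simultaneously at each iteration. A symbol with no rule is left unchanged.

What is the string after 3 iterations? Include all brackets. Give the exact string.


Answer: [[[EB][E]B][[EB][E]]B][[[EB][E]B][[EB][E]]]

Derivation:
Step 0: E
Step 1: [EB][E]
Step 2: [[EB][E]B][[EB][E]]
Step 3: [[[EB][E]B][[EB][E]]B][[[EB][E]B][[EB][E]]]


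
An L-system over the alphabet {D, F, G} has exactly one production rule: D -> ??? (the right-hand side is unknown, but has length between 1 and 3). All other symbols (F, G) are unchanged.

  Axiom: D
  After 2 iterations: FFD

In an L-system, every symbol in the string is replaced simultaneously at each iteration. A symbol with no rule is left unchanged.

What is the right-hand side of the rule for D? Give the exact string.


Answer: FD

Derivation:
Trying D -> FD:
  Step 0: D
  Step 1: FD
  Step 2: FFD
Matches the given result.
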